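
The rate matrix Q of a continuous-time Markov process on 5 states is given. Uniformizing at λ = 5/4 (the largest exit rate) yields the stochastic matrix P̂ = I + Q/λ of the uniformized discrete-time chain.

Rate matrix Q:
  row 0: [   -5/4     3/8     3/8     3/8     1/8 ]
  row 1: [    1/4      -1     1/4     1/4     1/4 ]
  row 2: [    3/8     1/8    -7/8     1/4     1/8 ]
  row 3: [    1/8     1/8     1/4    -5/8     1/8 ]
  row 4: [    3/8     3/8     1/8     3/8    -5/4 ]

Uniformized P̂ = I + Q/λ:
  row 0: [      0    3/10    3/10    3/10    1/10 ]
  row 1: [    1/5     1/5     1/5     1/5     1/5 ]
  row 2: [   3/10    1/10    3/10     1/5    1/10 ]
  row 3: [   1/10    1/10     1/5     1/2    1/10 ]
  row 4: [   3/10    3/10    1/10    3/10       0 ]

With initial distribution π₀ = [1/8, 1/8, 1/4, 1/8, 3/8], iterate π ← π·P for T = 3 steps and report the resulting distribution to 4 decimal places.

π = [0.1725, 0.1716, 0.2275, 0.3216, 0.1068]

t=0: π = [0.1250, 0.1250, 0.2500, 0.1250, 0.3750]
t=1: π = [0.2250, 0.2125, 0.2000, 0.2875, 0.0750]
t=2: π = [0.1538, 0.1813, 0.2350, 0.3163, 0.1138]
t=3: π = [0.1725, 0.1716, 0.2275, 0.3216, 0.1068]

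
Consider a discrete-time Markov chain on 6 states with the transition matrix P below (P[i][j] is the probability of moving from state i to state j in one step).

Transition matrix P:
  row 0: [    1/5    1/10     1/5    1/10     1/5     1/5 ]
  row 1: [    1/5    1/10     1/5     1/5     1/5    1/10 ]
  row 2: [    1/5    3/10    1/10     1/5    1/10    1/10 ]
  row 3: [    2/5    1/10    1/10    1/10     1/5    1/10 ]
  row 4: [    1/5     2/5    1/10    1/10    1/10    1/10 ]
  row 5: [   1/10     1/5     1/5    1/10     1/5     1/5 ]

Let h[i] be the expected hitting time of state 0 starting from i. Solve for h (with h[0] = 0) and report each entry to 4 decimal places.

h = [0.0000, 4.5418, 4.5349, 3.7166, 4.6174, 5.1381]

First-step conditioning: h[0] = 0; for i ≠ 0, h[i] = 1 + Σ_k P[i][k]·h[k].
  h[1] = 1 + 1/10·h[1] + 1/5·h[2] + 1/5·h[3] + 1/5·h[4] + 1/10·h[5]
  h[2] = 1 + 3/10·h[1] + 1/10·h[2] + 1/5·h[3] + 1/10·h[4] + 1/10·h[5]
  h[3] = 1 + 1/10·h[1] + 1/10·h[2] + 1/10·h[3] + 1/5·h[4] + 1/10·h[5]
  h[4] = 1 + 2/5·h[1] + 1/10·h[2] + 1/10·h[3] + 1/10·h[4] + 1/10·h[5]
  h[5] = 1 + 1/5·h[1] + 1/5·h[2] + 1/10·h[3] + 1/5·h[4] + 1/5·h[5]
Solving the 5×5 linear system over states ≠ 0 gives exactly h = [0, 118890/26177, 118710/26177, 97290/26177, 120870/26177, 134500/26177] (h[0] = 0 is the target).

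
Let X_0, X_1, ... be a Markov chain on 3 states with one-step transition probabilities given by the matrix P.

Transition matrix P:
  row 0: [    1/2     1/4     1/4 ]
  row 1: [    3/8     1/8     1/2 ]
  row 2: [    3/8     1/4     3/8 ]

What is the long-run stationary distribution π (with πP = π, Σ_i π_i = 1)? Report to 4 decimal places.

π = [0.4286, 0.2222, 0.3492]

Balance equations π_j = Σ_i π_i·P[i][j]:
  π_0 = 1/2·π_0 + 3/8·π_1 + 3/8·π_2
  π_1 = 1/4·π_0 + 1/8·π_1 + 1/4·π_2
  normalize: π_0 + π_1 + π_2 = 1
Solving the linear system gives exactly π = [3/7, 2/9, 22/63].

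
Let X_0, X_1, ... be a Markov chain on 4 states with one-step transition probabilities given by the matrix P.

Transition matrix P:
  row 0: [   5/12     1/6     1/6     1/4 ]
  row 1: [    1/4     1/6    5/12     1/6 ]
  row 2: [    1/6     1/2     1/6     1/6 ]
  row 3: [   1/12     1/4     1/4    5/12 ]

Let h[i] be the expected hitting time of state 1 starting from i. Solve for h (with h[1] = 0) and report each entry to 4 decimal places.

First-step conditioning: h[1] = 0; for i ≠ 1, h[i] = 1 + Σ_k P[i][k]·h[k].
  h[0] = 1 + 5/12·h[0] + 1/6·h[2] + 1/4·h[3]
  h[2] = 1 + 1/6·h[0] + 1/6·h[2] + 1/6·h[3]
  h[3] = 1 + 1/12·h[0] + 1/4·h[2] + 5/12·h[3]
Solving the 3×3 linear system over states ≠ 1 gives exactly h = [363/92, 0, 123/46, 315/92] (h[1] = 0 is the target).

h = [3.9457, 0.0000, 2.6739, 3.4239]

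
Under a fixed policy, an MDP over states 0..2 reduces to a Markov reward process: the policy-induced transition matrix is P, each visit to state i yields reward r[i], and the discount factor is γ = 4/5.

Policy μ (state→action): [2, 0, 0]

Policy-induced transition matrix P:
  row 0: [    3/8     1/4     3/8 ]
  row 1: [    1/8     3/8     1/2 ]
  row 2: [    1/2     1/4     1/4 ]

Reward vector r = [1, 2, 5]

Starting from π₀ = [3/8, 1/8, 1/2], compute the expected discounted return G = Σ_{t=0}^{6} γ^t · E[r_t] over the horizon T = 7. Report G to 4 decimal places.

G = 11.0978

t=0: π = [0.3750, 0.1250, 0.5000], E[r] = 3.1250, γ^t·E[r] = 3.125000, running G = 3.125000
t=1: π = [0.4063, 0.2656, 0.3281], E[r] = 2.5781, γ^t·E[r] = 2.062500, running G = 5.187500
t=2: π = [0.3496, 0.2832, 0.3672], E[r] = 2.7520, γ^t·E[r] = 1.761250, running G = 6.948750
t=3: π = [0.3501, 0.2854, 0.3645], E[r] = 2.7434, γ^t·E[r] = 1.404625, running G = 8.353375
t=4: π = [0.3492, 0.2857, 0.3651], E[r] = 2.7461, γ^t·E[r] = 1.124813, running G = 9.478188
t=5: π = [0.3492, 0.2857, 0.3651], E[r] = 2.7460, γ^t·E[r] = 0.899806, running G = 10.377994
t=6: π = [0.3492, 0.2857, 0.3651], E[r] = 2.7460, γ^t·E[r] = 0.719856, running G = 11.097850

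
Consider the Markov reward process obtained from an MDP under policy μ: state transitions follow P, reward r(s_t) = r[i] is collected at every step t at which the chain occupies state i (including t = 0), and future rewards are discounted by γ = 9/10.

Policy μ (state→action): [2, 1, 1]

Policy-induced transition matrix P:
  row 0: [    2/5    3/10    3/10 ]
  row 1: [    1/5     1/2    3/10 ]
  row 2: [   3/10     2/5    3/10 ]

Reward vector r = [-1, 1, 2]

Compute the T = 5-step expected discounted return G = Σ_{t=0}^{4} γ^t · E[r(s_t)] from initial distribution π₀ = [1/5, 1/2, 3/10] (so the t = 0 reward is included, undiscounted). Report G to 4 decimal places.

t=0: π = [0.2000, 0.5000, 0.3000], E[r] = 0.9000, γ^t·E[r] = 0.900000, running G = 0.900000
t=1: π = [0.2700, 0.4300, 0.3000], E[r] = 0.7600, γ^t·E[r] = 0.684000, running G = 1.584000
t=2: π = [0.2840, 0.4160, 0.3000], E[r] = 0.7320, γ^t·E[r] = 0.592920, running G = 2.176920
t=3: π = [0.2868, 0.4132, 0.3000], E[r] = 0.7264, γ^t·E[r] = 0.529546, running G = 2.706466
t=4: π = [0.2874, 0.4126, 0.3000], E[r] = 0.7253, γ^t·E[r] = 0.475856, running G = 3.182322

G = 3.1823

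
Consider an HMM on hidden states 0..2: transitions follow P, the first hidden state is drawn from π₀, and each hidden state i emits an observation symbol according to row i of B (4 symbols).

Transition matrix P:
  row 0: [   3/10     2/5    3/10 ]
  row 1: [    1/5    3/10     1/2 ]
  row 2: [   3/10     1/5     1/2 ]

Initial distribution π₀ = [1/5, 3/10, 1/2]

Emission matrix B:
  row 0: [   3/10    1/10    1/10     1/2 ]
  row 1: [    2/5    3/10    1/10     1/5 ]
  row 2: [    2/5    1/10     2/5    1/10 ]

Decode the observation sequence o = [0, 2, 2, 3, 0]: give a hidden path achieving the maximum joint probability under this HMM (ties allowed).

t=0: δ = [6.000e-02, 1.200e-01, 2.000e-01]  (obs o_0=0)
t=1: δ = [6.000e-03, 4.000e-03, 4.000e-02]  ψ = [2, 2, 2]  (obs o_1=2)
t=2: δ = [1.200e-03, 8.000e-04, 8.000e-03]  ψ = [2, 2, 2]  (obs o_2=2)
t=3: δ = [1.200e-03, 3.200e-04, 4.000e-04]  ψ = [2, 2, 2]  (obs o_3=3)
t=4: δ = [1.080e-04, 1.920e-04, 1.440e-04]  ψ = [0, 0, 0]  (obs o_4=0)
backtrack: best end state = 1; path = [2, 2, 2, 0, 1]

path = [2, 2, 2, 0, 1]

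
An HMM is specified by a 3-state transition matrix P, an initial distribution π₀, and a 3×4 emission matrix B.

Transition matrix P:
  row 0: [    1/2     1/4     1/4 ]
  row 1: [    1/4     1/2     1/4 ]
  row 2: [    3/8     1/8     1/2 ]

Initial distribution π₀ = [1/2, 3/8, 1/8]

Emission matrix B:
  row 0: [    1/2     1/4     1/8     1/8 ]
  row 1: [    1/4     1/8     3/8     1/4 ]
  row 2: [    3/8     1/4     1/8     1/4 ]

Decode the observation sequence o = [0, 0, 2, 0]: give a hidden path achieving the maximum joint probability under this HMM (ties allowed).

path = [0, 0, 0, 0]

t=0: δ = [2.500e-01, 9.375e-02, 4.688e-02]  (obs o_0=0)
t=1: δ = [6.250e-02, 1.562e-02, 2.344e-02]  ψ = [0, 0, 0]  (obs o_1=0)
t=2: δ = [3.906e-03, 5.859e-03, 1.953e-03]  ψ = [0, 0, 0]  (obs o_2=2)
t=3: δ = [9.766e-04, 7.324e-04, 5.493e-04]  ψ = [0, 1, 1]  (obs o_3=0)
backtrack: best end state = 0; path = [0, 0, 0, 0]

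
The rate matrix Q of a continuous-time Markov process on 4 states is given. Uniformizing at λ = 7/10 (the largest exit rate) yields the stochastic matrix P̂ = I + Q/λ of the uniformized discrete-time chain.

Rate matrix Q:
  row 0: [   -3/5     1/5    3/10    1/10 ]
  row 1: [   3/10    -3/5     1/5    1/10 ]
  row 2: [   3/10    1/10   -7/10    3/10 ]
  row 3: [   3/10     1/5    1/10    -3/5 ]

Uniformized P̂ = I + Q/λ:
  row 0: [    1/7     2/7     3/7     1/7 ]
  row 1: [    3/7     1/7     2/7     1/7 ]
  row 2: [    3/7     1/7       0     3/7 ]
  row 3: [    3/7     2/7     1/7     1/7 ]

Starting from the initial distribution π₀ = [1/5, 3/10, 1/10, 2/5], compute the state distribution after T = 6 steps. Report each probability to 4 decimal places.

t=0: π = [0.2000, 0.3000, 0.1000, 0.4000]
t=1: π = [0.3714, 0.2286, 0.2286, 0.1714]
t=2: π = [0.3224, 0.2204, 0.2490, 0.2082]
t=3: π = [0.3364, 0.2187, 0.2309, 0.2140]
t=4: π = [0.3324, 0.2215, 0.2372, 0.2088]
t=5: π = [0.3336, 0.2202, 0.2356, 0.2106]
t=6: π = [0.3333, 0.2206, 0.2360, 0.2102]

π = [0.3333, 0.2206, 0.2360, 0.2102]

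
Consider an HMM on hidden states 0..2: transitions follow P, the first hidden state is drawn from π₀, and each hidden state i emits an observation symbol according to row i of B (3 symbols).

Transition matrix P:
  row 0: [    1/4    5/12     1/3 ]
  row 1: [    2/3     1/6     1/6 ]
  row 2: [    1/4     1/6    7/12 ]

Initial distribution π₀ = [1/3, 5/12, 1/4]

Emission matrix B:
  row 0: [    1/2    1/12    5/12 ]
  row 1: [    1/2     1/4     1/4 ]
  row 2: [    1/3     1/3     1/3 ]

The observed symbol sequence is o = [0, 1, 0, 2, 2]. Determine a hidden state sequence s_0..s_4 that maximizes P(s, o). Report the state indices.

path = [0, 1, 0, 1, 0]

t=0: δ = [1.667e-01, 2.083e-01, 8.333e-02]  (obs o_0=0)
t=1: δ = [1.157e-02, 1.736e-02, 1.852e-02]  ψ = [1, 0, 0]  (obs o_1=1)
t=2: δ = [5.787e-03, 2.411e-03, 3.601e-03]  ψ = [1, 0, 2]  (obs o_2=0)
t=3: δ = [6.698e-04, 6.028e-04, 7.002e-04]  ψ = [1, 0, 2]  (obs o_3=2)
t=4: δ = [1.674e-04, 6.977e-05, 1.361e-04]  ψ = [1, 0, 2]  (obs o_4=2)
backtrack: best end state = 0; path = [0, 1, 0, 1, 0]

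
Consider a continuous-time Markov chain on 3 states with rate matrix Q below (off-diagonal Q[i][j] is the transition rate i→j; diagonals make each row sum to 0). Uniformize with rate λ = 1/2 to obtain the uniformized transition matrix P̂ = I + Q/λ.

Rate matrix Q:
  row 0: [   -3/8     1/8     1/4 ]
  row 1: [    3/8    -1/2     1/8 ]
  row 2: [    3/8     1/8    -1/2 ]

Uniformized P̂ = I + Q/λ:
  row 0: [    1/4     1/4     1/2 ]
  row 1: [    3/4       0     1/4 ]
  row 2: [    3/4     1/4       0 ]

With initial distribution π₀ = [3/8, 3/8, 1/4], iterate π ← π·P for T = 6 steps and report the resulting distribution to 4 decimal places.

π = [0.4980, 0.2000, 0.3019]

t=0: π = [0.3750, 0.3750, 0.2500]
t=1: π = [0.5625, 0.1563, 0.2813]
t=2: π = [0.4688, 0.2109, 0.3203]
t=3: π = [0.5156, 0.1973, 0.2871]
t=4: π = [0.4922, 0.2007, 0.3071]
t=5: π = [0.5039, 0.1998, 0.2963]
t=6: π = [0.4980, 0.2000, 0.3019]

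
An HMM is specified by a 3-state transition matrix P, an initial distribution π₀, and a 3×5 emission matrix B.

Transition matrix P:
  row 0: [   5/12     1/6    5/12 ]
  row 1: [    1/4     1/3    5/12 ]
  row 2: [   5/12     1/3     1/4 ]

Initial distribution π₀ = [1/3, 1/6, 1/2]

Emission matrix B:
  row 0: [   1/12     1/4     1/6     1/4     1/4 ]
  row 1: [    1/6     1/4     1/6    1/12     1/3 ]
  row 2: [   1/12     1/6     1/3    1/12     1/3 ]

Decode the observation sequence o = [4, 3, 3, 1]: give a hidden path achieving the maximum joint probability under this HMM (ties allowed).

t=0: δ = [8.333e-02, 5.556e-02, 1.667e-01]  (obs o_0=4)
t=1: δ = [1.736e-02, 4.630e-03, 3.472e-03]  ψ = [2, 2, 2]  (obs o_1=3)
t=2: δ = [1.808e-03, 2.411e-04, 6.028e-04]  ψ = [0, 0, 0]  (obs o_2=3)
t=3: δ = [1.884e-04, 7.535e-05, 1.256e-04]  ψ = [0, 0, 0]  (obs o_3=1)
backtrack: best end state = 0; path = [2, 0, 0, 0]

path = [2, 0, 0, 0]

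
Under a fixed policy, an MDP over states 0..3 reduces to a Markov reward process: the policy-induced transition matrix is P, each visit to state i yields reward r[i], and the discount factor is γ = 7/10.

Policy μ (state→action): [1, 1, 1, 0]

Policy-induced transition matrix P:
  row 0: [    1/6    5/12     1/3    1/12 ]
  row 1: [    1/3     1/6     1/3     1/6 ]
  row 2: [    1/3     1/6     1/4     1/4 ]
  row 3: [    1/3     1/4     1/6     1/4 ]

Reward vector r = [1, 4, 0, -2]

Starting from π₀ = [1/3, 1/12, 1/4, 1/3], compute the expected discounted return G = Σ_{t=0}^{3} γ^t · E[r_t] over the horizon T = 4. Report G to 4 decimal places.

G = 1.4882

t=0: π = [0.3333, 0.0833, 0.2500, 0.3333], E[r] = 0.0000, γ^t·E[r] = 0.000000, running G = 0.000000
t=1: π = [0.2778, 0.2778, 0.2569, 0.1875], E[r] = 1.0139, γ^t·E[r] = 0.709722, running G = 0.709722
t=2: π = [0.2870, 0.2517, 0.2807, 0.1806], E[r] = 0.9329, γ^t·E[r] = 0.457106, running G = 1.166829
t=3: π = [0.2855, 0.2535, 0.2799, 0.1812], E[r] = 0.9370, γ^t·E[r] = 0.321397, running G = 1.488226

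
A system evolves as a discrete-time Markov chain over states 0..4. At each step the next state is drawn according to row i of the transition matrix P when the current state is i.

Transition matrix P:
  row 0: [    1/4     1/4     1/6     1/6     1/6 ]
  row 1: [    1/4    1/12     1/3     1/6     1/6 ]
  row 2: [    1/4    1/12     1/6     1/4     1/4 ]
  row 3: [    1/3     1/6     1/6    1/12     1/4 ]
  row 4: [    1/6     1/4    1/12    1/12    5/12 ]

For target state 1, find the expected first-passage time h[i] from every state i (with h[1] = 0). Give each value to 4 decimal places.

First-step conditioning: h[1] = 0; for i ≠ 1, h[i] = 1 + Σ_k P[i][k]·h[k].
  h[0] = 1 + 1/4·h[0] + 1/6·h[2] + 1/6·h[3] + 1/6·h[4]
  h[2] = 1 + 1/4·h[0] + 1/6·h[2] + 1/4·h[3] + 1/4·h[4]
  h[3] = 1 + 1/3·h[0] + 1/6·h[2] + 1/12·h[3] + 1/4·h[4]
  h[4] = 1 + 1/6·h[0] + 1/12·h[2] + 1/12·h[3] + 5/12·h[4]
Solving the 4×4 linear system over states ≠ 1 gives exactly h = [220/47, 0, 3348/611, 3074/611, 214/47] (h[1] = 0 is the target).

h = [4.6809, 0.0000, 5.4795, 5.0311, 4.5532]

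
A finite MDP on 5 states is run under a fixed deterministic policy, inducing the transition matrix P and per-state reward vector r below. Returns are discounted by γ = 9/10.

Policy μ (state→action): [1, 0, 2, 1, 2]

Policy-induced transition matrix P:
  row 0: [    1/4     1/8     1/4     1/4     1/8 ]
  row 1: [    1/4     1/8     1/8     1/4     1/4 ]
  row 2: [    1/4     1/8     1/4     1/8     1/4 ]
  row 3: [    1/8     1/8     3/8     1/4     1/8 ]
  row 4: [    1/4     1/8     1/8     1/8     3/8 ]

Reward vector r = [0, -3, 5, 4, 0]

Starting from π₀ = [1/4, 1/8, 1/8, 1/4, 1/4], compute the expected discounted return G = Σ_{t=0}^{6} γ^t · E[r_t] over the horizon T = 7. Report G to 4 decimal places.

t=0: π = [0.2500, 0.1250, 0.1250, 0.2500, 0.2500], E[r] = 1.2500, γ^t·E[r] = 1.250000, running G = 1.250000
t=1: π = [0.2188, 0.1250, 0.2344, 0.2031, 0.2188], E[r] = 1.6094, γ^t·E[r] = 1.448438, running G = 2.698438
t=2: π = [0.2246, 0.1250, 0.2324, 0.1934, 0.2246], E[r] = 1.5605, γ^t·E[r] = 1.264043, running G = 3.962480
t=3: π = [0.2258, 0.1250, 0.2305, 0.1929, 0.2258], E[r] = 1.5488, γ^t·E[r] = 1.129096, running G = 5.091576
t=4: π = [0.2259, 0.1250, 0.2303, 0.1930, 0.2259], E[r] = 1.5481, γ^t·E[r] = 1.015726, running G = 6.107302
t=5: π = [0.2259, 0.1250, 0.2303, 0.1930, 0.2259], E[r] = 1.5482, γ^t·E[r] = 0.914209, running G = 7.021511
t=6: π = [0.2259, 0.1250, 0.2303, 0.1930, 0.2259], E[r] = 1.5482, γ^t·E[r] = 0.822801, running G = 7.844312

G = 7.8443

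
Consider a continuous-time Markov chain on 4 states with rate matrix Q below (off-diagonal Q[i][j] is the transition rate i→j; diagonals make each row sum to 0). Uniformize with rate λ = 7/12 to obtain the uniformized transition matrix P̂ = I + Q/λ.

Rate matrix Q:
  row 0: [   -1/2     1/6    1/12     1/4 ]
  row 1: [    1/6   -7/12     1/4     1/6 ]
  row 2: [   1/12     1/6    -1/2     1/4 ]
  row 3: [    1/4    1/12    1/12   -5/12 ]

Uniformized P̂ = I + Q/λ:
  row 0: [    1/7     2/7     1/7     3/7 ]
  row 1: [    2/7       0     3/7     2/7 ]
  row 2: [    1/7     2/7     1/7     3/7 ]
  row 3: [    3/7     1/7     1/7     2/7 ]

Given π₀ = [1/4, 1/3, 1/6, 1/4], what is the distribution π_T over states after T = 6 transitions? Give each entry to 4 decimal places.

t=0: π = [0.2500, 0.3333, 0.1667, 0.2500]
t=1: π = [0.2619, 0.1548, 0.2381, 0.3452]
t=2: π = [0.2636, 0.1922, 0.1871, 0.3571]
t=3: π = [0.2724, 0.1798, 0.1978, 0.3501]
t=4: π = [0.2686, 0.1843, 0.1942, 0.3529]
t=5: π = [0.2700, 0.1826, 0.1955, 0.3518]
t=6: π = [0.2695, 0.1833, 0.1950, 0.3522]

π = [0.2695, 0.1833, 0.1950, 0.3522]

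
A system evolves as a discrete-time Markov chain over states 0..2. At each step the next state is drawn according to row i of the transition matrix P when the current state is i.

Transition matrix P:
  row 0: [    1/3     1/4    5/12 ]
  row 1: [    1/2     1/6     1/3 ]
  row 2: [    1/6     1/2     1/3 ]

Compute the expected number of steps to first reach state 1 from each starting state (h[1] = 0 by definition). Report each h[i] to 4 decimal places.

h = [2.8889, 0.0000, 2.2222]

First-step conditioning: h[1] = 0; for i ≠ 1, h[i] = 1 + Σ_k P[i][k]·h[k].
  h[0] = 1 + 1/3·h[0] + 5/12·h[2]
  h[2] = 1 + 1/6·h[0] + 1/3·h[2]
Solving the 2×2 linear system over states ≠ 1 gives exactly h = [26/9, 0, 20/9] (h[1] = 0 is the target).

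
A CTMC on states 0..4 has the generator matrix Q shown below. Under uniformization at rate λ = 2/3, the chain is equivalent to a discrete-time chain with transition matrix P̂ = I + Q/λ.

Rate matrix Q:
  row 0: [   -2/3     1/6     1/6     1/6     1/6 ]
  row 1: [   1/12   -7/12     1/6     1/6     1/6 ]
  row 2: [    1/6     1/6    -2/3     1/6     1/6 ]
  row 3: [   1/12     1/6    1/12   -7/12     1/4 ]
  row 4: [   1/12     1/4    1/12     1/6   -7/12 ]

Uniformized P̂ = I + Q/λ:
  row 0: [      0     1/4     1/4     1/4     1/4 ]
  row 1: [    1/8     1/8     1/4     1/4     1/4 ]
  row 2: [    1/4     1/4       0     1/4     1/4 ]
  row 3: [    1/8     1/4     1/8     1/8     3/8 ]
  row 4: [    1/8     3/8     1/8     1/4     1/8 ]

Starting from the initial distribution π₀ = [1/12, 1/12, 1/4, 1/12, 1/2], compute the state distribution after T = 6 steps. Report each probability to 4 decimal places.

π = [0.1281, 0.2496, 0.1532, 0.2222, 0.2469]

t=0: π = [0.0833, 0.0833, 0.2500, 0.0833, 0.5000]
t=1: π = [0.1458, 0.3021, 0.1146, 0.2396, 0.1979]
t=2: π = [0.1211, 0.2370, 0.1667, 0.2201, 0.2552]
t=3: π = [0.1307, 0.2523, 0.1489, 0.2225, 0.2456]
t=4: π = [0.1273, 0.2492, 0.1543, 0.2222, 0.2471]
t=5: π = [0.1284, 0.2497, 0.1528, 0.2222, 0.2469]
t=6: π = [0.1281, 0.2496, 0.1532, 0.2222, 0.2469]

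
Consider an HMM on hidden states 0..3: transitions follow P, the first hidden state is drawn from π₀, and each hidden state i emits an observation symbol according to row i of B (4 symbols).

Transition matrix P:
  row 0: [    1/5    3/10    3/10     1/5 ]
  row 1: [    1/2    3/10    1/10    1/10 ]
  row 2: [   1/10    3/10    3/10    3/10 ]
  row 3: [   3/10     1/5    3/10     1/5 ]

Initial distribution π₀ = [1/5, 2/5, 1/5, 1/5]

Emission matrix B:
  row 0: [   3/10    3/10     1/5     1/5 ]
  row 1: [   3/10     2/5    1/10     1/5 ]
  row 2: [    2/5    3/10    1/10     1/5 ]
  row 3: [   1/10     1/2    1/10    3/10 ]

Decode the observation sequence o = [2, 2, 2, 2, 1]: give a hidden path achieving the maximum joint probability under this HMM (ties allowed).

t=0: δ = [4.000e-02, 4.000e-02, 2.000e-02, 2.000e-02]  (obs o_0=2)
t=1: δ = [4.000e-03, 1.200e-03, 1.200e-03, 8.000e-04]  ψ = [1, 0, 0, 0]  (obs o_1=2)
t=2: δ = [1.600e-04, 1.200e-04, 1.200e-04, 8.000e-05]  ψ = [0, 0, 0, 0]  (obs o_2=2)
t=3: δ = [1.200e-05, 4.800e-06, 4.800e-06, 3.600e-06]  ψ = [1, 0, 0, 2]  (obs o_3=2)
t=4: δ = [7.200e-07, 1.440e-06, 1.080e-06, 1.200e-06]  ψ = [0, 0, 0, 0]  (obs o_4=1)
backtrack: best end state = 1; path = [1, 0, 1, 0, 1]

path = [1, 0, 1, 0, 1]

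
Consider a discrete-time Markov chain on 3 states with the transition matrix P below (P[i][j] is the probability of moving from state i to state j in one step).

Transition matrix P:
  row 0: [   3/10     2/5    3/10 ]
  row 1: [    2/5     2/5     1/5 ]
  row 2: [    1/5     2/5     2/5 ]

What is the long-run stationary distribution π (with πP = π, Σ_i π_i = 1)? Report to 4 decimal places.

Balance equations π_j = Σ_i π_i·P[i][j]:
  π_0 = 3/10·π_0 + 2/5·π_1 + 1/5·π_2
  π_1 = 2/5·π_0 + 2/5·π_1 + 2/5·π_2
  normalize: π_0 + π_1 + π_2 = 1
Solving the linear system gives exactly π = [14/45, 2/5, 13/45].

π = [0.3111, 0.4000, 0.2889]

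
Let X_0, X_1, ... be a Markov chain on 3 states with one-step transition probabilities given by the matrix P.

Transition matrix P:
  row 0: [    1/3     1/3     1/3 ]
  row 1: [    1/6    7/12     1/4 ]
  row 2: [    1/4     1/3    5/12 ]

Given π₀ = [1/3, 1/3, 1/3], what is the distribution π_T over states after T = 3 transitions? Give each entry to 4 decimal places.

π = [0.2332, 0.4427, 0.3241]

t=0: π = [0.3333, 0.3333, 0.3333]
t=1: π = [0.2500, 0.4167, 0.3333]
t=2: π = [0.2361, 0.4375, 0.3264]
t=3: π = [0.2332, 0.4427, 0.3241]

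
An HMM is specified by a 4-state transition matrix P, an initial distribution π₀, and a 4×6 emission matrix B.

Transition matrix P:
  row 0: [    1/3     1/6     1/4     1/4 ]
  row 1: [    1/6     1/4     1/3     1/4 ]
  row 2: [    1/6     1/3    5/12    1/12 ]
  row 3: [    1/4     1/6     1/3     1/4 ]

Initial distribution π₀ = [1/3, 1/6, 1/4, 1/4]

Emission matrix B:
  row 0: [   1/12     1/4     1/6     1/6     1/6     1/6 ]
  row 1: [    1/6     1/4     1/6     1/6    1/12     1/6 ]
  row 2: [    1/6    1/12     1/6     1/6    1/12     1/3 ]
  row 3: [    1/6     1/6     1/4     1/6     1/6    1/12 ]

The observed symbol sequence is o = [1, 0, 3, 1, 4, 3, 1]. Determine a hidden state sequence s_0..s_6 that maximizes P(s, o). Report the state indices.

t=0: δ = [8.333e-02, 4.167e-02, 2.083e-02, 4.167e-02]  (obs o_0=1)
t=1: δ = [2.315e-03, 2.315e-03, 3.472e-03, 3.472e-03]  ψ = [0, 0, 0, 0]  (obs o_1=0)
t=2: δ = [1.447e-04, 1.929e-04, 2.411e-04, 1.447e-04]  ψ = [3, 2, 2, 3]  (obs o_2=3)
t=3: δ = [1.206e-05, 2.009e-05, 8.372e-06, 8.038e-06]  ψ = [0, 2, 2, 1]  (obs o_3=1)
t=4: δ = [6.698e-07, 4.186e-07, 5.582e-07, 8.372e-07]  ψ = [0, 1, 1, 1]  (obs o_4=4)
t=5: δ = [3.721e-08, 3.101e-08, 4.651e-08, 3.489e-08]  ψ = [0, 2, 3, 3]  (obs o_5=3)
t=6: δ = [3.101e-09, 3.876e-09, 1.615e-09, 1.550e-09]  ψ = [0, 2, 2, 0]  (obs o_6=1)
backtrack: best end state = 1; path = [0, 2, 2, 1, 3, 2, 1]

path = [0, 2, 2, 1, 3, 2, 1]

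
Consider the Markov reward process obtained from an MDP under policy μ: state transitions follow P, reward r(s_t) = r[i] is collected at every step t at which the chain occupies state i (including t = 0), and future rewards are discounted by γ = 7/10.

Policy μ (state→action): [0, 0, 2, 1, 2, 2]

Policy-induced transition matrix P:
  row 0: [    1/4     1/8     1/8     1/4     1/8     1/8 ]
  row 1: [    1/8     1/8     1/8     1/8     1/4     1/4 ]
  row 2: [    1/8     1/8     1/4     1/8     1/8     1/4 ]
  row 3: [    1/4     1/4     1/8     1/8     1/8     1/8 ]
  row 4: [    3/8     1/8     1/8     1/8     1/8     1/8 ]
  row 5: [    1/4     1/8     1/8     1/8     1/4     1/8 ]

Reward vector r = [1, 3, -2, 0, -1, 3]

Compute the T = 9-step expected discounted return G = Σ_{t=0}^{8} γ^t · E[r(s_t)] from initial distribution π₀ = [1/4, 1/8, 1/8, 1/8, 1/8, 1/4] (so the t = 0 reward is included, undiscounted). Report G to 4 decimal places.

G = 2.5222

t=0: π = [0.2500, 0.1250, 0.1250, 0.1250, 0.1250, 0.2500], E[r] = 1.0000, γ^t·E[r] = 1.000000, running G = 1.000000
t=1: π = [0.2344, 0.1406, 0.1406, 0.1563, 0.1719, 0.1563], E[r] = 0.6719, γ^t·E[r] = 0.470313, running G = 1.470313
t=2: π = [0.2363, 0.1445, 0.1426, 0.1543, 0.1621, 0.1602], E[r] = 0.7031, γ^t·E[r] = 0.344531, running G = 1.814844
t=3: π = [0.2344, 0.1443, 0.1428, 0.1545, 0.1631, 0.1609], E[r] = 0.7012, γ^t·E[r] = 0.240502, running G = 2.055346
t=4: π = [0.2345, 0.1443, 0.1429, 0.1543, 0.1631, 0.1609], E[r] = 0.7013, γ^t·E[r] = 0.168373, running G = 2.223719
t=5: π = [0.2345, 0.1443, 0.1429, 0.1543, 0.1632, 0.1609], E[r] = 0.7012, γ^t·E[r] = 0.117848, running G = 2.341567
t=6: π = [0.2345, 0.1443, 0.1429, 0.1543, 0.1631, 0.1609], E[r] = 0.7012, γ^t·E[r] = 0.082494, running G = 2.424061
t=7: π = [0.2345, 0.1443, 0.1429, 0.1543, 0.1631, 0.1609], E[r] = 0.7012, γ^t·E[r] = 0.057746, running G = 2.481806
t=8: π = [0.2345, 0.1443, 0.1429, 0.1543, 0.1631, 0.1609], E[r] = 0.7012, γ^t·E[r] = 0.040422, running G = 2.522228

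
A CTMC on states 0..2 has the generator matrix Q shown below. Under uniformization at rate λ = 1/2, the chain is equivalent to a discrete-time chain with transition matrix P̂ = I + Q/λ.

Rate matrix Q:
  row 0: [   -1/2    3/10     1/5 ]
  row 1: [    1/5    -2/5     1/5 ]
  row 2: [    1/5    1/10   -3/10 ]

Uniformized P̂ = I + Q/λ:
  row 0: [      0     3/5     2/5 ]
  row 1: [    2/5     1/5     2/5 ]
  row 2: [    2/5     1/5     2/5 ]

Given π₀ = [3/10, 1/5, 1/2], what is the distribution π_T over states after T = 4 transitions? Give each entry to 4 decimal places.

π = [0.2861, 0.3139, 0.4000]

t=0: π = [0.3000, 0.2000, 0.5000]
t=1: π = [0.2800, 0.3200, 0.4000]
t=2: π = [0.2880, 0.3120, 0.4000]
t=3: π = [0.2848, 0.3152, 0.4000]
t=4: π = [0.2861, 0.3139, 0.4000]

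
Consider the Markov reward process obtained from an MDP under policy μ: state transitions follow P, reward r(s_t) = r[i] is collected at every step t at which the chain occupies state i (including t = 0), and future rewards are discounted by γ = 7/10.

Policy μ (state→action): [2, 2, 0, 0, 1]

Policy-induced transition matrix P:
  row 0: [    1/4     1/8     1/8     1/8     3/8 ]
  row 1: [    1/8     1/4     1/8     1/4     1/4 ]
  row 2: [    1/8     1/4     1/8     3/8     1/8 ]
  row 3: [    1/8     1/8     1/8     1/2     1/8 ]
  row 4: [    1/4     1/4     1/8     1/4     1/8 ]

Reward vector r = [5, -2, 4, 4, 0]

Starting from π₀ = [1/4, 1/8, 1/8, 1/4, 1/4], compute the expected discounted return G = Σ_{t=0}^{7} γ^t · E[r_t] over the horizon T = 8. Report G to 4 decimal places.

t=0: π = [0.2500, 0.1250, 0.1250, 0.2500, 0.2500], E[r] = 2.5000, γ^t·E[r] = 2.500000, running G = 2.500000
t=1: π = [0.1875, 0.1875, 0.1250, 0.2969, 0.2031], E[r] = 2.2500, γ^t·E[r] = 1.575000, running G = 4.075000
t=2: π = [0.1738, 0.1895, 0.1250, 0.3164, 0.1953], E[r] = 2.2559, γ^t·E[r] = 1.105371, running G = 5.180371
t=3: π = [0.1711, 0.1887, 0.1250, 0.3230, 0.1921], E[r] = 2.2703, γ^t·E[r] = 0.778700, running G = 5.959072
t=4: π = [0.1704, 0.1882, 0.1250, 0.3250, 0.1914], E[r] = 2.2755, γ^t·E[r] = 0.546351, running G = 6.505422
t=5: π = [0.1702, 0.1881, 0.1250, 0.3256, 0.1911], E[r] = 2.2772, γ^t·E[r] = 0.382736, running G = 6.888158
t=6: π = [0.1702, 0.1880, 0.1250, 0.3257, 0.1911], E[r] = 2.2778, γ^t·E[r] = 0.267975, running G = 7.156133
t=7: π = [0.1702, 0.1880, 0.1250, 0.3258, 0.1910], E[r] = 2.2779, γ^t·E[r] = 0.187595, running G = 7.343728

G = 7.3437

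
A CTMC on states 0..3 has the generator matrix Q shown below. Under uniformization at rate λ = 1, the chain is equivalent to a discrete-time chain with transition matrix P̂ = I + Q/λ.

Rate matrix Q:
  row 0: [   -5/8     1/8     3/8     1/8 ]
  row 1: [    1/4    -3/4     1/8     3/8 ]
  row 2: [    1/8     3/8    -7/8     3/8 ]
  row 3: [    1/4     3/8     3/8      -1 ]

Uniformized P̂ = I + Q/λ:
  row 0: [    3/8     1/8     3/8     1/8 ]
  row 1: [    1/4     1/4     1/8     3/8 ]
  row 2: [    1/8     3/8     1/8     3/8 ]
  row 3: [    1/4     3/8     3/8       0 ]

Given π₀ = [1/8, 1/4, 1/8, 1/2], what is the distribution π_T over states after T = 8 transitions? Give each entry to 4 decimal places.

t=0: π = [0.1250, 0.2500, 0.1250, 0.5000]
t=1: π = [0.2500, 0.3125, 0.2813, 0.1563]
t=2: π = [0.2461, 0.2734, 0.2266, 0.2539]
t=3: π = [0.2524, 0.2793, 0.2500, 0.2183]
t=4: π = [0.2503, 0.2770, 0.2427, 0.2300]
t=5: π = [0.2510, 0.2778, 0.2451, 0.2262]
t=6: π = [0.2507, 0.2775, 0.2443, 0.2275]
t=7: π = [0.2508, 0.2776, 0.2445, 0.2270]
t=8: π = [0.2508, 0.2776, 0.2445, 0.2272]

π = [0.2508, 0.2776, 0.2445, 0.2272]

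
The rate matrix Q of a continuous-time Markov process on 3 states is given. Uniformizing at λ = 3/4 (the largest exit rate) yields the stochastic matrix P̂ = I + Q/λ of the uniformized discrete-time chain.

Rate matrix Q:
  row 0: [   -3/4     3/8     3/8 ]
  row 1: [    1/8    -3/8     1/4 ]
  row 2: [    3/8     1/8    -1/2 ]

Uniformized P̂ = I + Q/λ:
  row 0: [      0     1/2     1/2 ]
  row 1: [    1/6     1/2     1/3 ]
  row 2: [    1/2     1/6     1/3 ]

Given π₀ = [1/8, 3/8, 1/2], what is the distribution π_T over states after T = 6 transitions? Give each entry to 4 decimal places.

π = [0.2498, 0.3751, 0.3751]

t=0: π = [0.1250, 0.3750, 0.5000]
t=1: π = [0.3125, 0.3333, 0.3542]
t=2: π = [0.2326, 0.3819, 0.3854]
t=3: π = [0.2564, 0.3715, 0.3721]
t=4: π = [0.2480, 0.3760, 0.3761]
t=5: π = [0.2507, 0.3746, 0.3747]
t=6: π = [0.2498, 0.3751, 0.3751]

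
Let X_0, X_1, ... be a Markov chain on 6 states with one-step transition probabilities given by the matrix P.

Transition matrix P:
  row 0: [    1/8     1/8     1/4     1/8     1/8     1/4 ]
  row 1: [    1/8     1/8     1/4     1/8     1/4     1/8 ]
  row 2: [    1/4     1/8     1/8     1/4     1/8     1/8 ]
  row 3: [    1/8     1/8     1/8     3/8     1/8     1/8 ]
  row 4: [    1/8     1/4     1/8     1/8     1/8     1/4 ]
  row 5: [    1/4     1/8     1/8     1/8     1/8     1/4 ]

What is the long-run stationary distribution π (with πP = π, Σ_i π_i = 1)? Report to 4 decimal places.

Balance equations π_j = Σ_i π_i·P[i][j]:
  π_0 = 1/8·π_0 + 1/8·π_1 + 1/4·π_2 + 1/8·π_3 + 1/8·π_4 + 1/4·π_5
  π_1 = 1/8·π_0 + 1/8·π_1 + 1/8·π_2 + 1/8·π_3 + 1/4·π_4 + 1/8·π_5
  π_2 = 1/4·π_0 + 1/4·π_1 + 1/8·π_2 + 1/8·π_3 + 1/8·π_4 + 1/8·π_5
  π_3 = 1/8·π_0 + 1/8·π_1 + 1/4·π_2 + 3/8·π_3 + 1/8·π_4 + 1/8·π_5
  π_4 = 1/8·π_0 + 1/4·π_1 + 1/8·π_2 + 1/8·π_3 + 1/8·π_4 + 1/8·π_5
  normalize: π_0 + π_1 + π_2 + π_3 + π_4 + π_5 = 1
Solving the linear system gives exactly π = [512/3031, 1/7, 71/433, 84/433, 1/7, 568/3031].

π = [0.1689, 0.1429, 0.1640, 0.1940, 0.1429, 0.1874]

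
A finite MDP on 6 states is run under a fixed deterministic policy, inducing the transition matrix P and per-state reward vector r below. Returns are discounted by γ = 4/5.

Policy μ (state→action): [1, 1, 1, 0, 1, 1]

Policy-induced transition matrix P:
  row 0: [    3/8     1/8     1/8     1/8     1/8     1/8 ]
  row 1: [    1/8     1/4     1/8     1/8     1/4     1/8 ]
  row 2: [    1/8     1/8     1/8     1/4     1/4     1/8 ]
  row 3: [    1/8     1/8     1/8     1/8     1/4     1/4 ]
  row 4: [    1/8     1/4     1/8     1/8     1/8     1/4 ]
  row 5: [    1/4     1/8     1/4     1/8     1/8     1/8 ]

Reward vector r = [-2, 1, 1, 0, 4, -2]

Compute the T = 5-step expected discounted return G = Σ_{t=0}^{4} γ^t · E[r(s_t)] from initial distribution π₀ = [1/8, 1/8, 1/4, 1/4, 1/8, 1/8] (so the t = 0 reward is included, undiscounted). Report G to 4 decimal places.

t=0: π = [0.1250, 0.1250, 0.2500, 0.2500, 0.1250, 0.1250], E[r] = 0.3750, γ^t·E[r] = 0.375000, running G = 0.375000
t=1: π = [0.1719, 0.1563, 0.1406, 0.1563, 0.2031, 0.1719], E[r] = 0.4219, γ^t·E[r] = 0.337500, running G = 0.712500
t=2: π = [0.1895, 0.1699, 0.1465, 0.1426, 0.1816, 0.1699], E[r] = 0.3242, γ^t·E[r] = 0.207500, running G = 0.920000
t=3: π = [0.1936, 0.1689, 0.1462, 0.1433, 0.1824, 0.1655], E[r] = 0.3264, γ^t·E[r] = 0.167125, running G = 1.087125
t=4: π = [0.1941, 0.1689, 0.1457, 0.1433, 0.1823, 0.1657], E[r] = 0.3242, γ^t·E[r] = 0.132813, running G = 1.219938

G = 1.2199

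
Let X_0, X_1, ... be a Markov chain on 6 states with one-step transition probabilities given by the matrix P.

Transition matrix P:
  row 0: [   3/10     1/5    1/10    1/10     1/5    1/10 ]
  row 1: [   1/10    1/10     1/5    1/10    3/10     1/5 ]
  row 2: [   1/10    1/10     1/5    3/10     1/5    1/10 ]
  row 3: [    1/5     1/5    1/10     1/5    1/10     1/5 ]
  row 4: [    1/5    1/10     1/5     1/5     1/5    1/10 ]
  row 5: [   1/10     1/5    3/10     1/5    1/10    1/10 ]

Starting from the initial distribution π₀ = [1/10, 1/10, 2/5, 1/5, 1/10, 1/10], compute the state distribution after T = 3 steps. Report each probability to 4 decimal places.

π = [0.1708, 0.1495, 0.1777, 0.1856, 0.1825, 0.1339]

t=0: π = [0.1000, 0.1000, 0.4000, 0.2000, 0.1000, 0.1000]
t=1: π = [0.1500, 0.1400, 0.1800, 0.2200, 0.1800, 0.1300]
t=2: π = [0.1700, 0.1500, 0.1760, 0.1890, 0.1790, 0.1360]
t=3: π = [0.1708, 0.1495, 0.1777, 0.1856, 0.1825, 0.1339]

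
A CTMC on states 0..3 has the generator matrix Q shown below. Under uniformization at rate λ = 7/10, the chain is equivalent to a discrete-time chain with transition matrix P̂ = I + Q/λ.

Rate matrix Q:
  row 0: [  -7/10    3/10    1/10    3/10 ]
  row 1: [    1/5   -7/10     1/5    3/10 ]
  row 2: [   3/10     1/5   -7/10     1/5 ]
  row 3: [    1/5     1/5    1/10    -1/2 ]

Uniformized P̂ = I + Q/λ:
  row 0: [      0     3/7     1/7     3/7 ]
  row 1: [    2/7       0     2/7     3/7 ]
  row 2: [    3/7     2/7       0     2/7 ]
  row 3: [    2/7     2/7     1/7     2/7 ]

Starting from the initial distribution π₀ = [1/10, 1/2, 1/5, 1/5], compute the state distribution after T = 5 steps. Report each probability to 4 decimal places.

t=0: π = [0.1000, 0.5000, 0.2000, 0.2000]
t=1: π = [0.2857, 0.1571, 0.1857, 0.3714]
t=2: π = [0.2306, 0.2816, 0.1388, 0.3490]
t=3: π = [0.2397, 0.2382, 0.1633, 0.3589]
t=4: π = [0.2406, 0.2519, 0.1536, 0.3540]
t=5: π = [0.2389, 0.2481, 0.1569, 0.3561]

π = [0.2389, 0.2481, 0.1569, 0.3561]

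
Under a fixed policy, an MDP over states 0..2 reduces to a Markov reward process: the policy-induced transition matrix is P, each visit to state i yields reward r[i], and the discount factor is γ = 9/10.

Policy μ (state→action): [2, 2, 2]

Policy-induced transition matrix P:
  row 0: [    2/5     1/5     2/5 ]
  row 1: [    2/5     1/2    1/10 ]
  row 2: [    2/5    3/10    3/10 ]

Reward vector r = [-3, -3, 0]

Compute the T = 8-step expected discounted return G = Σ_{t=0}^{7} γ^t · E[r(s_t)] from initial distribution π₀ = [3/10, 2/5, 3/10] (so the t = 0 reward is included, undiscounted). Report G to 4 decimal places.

t=0: π = [0.3000, 0.4000, 0.3000], E[r] = -2.1000, γ^t·E[r] = -2.100000, running G = -2.100000
t=1: π = [0.4000, 0.3500, 0.2500], E[r] = -2.2500, γ^t·E[r] = -2.025000, running G = -4.125000
t=2: π = [0.4000, 0.3300, 0.2700], E[r] = -2.1900, γ^t·E[r] = -1.773900, running G = -5.898900
t=3: π = [0.4000, 0.3260, 0.2740], E[r] = -2.1780, γ^t·E[r] = -1.587762, running G = -7.486662
t=4: π = [0.4000, 0.3252, 0.2748], E[r] = -2.1756, γ^t·E[r] = -1.427411, running G = -8.914073
t=5: π = [0.4000, 0.3250, 0.2750], E[r] = -2.1751, γ^t·E[r] = -1.284387, running G = -10.198460
t=6: π = [0.4000, 0.3250, 0.2750], E[r] = -2.1750, γ^t·E[r] = -1.155897, running G = -11.354357
t=7: π = [0.4000, 0.3250, 0.2750], E[r] = -2.1750, γ^t·E[r] = -1.040298, running G = -12.394655

G = -12.3947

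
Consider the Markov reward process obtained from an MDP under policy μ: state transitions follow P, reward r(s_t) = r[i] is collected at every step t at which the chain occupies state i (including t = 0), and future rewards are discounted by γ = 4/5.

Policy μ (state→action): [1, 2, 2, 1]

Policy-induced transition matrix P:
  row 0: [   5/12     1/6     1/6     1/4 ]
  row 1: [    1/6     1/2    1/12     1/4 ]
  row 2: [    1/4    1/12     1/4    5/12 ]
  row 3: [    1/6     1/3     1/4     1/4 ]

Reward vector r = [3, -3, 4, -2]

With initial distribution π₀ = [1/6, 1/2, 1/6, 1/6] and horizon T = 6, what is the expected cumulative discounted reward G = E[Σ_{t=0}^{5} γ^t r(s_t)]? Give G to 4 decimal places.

G = -1.0143

t=0: π = [0.1667, 0.5000, 0.1667, 0.1667], E[r] = -0.6667, γ^t·E[r] = -0.666667, running G = -0.666667
t=1: π = [0.2222, 0.3472, 0.1528, 0.2778], E[r] = -0.3194, γ^t·E[r] = -0.255556, running G = -0.922222
t=2: π = [0.2350, 0.3160, 0.1736, 0.2755], E[r] = -0.0995, γ^t·E[r] = -0.063704, running G = -0.985926
t=3: π = [0.2399, 0.3034, 0.1778, 0.2789], E[r] = -0.0375, γ^t·E[r] = -0.019210, running G = -1.005136
t=4: π = [0.2414, 0.2995, 0.1794, 0.2796], E[r] = -0.0156, γ^t·E[r] = -0.006397, running G = -1.011533
t=5: π = [0.2420, 0.2981, 0.1800, 0.2799], E[r] = -0.0084, γ^t·E[r] = -0.002769, running G = -1.014301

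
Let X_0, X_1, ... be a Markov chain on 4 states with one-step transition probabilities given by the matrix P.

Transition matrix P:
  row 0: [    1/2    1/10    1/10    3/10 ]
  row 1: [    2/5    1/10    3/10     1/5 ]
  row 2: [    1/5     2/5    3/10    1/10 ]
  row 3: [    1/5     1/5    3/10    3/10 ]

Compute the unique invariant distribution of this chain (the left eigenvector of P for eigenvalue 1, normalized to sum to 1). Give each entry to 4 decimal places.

π = [0.3409, 0.1930, 0.2318, 0.2343]

Balance equations π_j = Σ_i π_i·P[i][j]:
  π_0 = 1/2·π_0 + 2/5·π_1 + 1/5·π_2 + 1/5·π_3
  π_1 = 1/10·π_0 + 1/10·π_1 + 2/5·π_2 + 1/5·π_3
  π_2 = 1/10·π_0 + 3/10·π_1 + 3/10·π_2 + 3/10·π_3
  normalize: π_0 + π_1 + π_2 + π_3 = 1
Solving the linear system gives exactly π = [136/399, 11/57, 185/798, 187/798].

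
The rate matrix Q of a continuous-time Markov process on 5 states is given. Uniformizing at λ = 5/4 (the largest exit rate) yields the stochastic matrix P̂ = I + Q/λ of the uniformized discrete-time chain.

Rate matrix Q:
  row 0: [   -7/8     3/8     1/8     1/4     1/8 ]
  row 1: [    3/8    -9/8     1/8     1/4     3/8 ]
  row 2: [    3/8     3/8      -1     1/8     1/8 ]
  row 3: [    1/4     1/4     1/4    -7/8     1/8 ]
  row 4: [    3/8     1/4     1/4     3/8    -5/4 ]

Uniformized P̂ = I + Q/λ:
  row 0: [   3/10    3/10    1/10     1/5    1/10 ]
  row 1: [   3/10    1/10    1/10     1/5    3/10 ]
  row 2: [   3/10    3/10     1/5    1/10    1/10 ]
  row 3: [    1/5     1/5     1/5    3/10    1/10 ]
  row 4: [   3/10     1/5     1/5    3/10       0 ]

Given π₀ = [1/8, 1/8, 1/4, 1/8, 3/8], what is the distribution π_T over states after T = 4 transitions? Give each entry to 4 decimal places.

π = [0.2780, 0.2208, 0.1501, 0.2201, 0.1309]

t=0: π = [0.1250, 0.1250, 0.2500, 0.1250, 0.3750]
t=1: π = [0.2875, 0.2250, 0.1750, 0.2250, 0.0875]
t=2: π = [0.2775, 0.2238, 0.1488, 0.2138, 0.1363]
t=3: π = [0.2786, 0.2203, 0.1499, 0.2201, 0.1311]
t=4: π = [0.2780, 0.2208, 0.1501, 0.2201, 0.1309]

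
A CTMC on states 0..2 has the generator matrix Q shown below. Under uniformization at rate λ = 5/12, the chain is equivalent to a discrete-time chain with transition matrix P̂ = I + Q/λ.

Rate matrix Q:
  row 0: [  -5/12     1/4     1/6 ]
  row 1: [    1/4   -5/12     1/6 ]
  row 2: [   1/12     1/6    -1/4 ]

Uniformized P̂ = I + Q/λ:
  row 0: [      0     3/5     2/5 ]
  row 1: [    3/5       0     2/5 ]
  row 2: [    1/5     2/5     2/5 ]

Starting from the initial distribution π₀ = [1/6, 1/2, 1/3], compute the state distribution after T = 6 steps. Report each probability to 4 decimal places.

π = [0.2679, 0.3321, 0.4000]

t=0: π = [0.1667, 0.5000, 0.3333]
t=1: π = [0.3667, 0.2333, 0.4000]
t=2: π = [0.2200, 0.3800, 0.4000]
t=3: π = [0.3080, 0.2920, 0.4000]
t=4: π = [0.2552, 0.3448, 0.4000]
t=5: π = [0.2869, 0.3131, 0.4000]
t=6: π = [0.2679, 0.3321, 0.4000]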